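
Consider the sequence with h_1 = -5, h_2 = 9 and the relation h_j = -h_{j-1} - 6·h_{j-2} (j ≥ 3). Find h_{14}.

-17931

Compute successive terms:
h_3 = 21, h_4 = -75, h_5 = -51, …, h_{11} = -36771, h_{12} = -40539, h_{13} = 261165, h_{14} = -17931.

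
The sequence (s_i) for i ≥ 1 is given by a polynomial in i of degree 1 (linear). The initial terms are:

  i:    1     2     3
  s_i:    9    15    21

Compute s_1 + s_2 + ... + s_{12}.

504

1st diffs: 6, 6 (constant).
So s_i = 6i + 3.
Continuing: …, 27, 33, 39, 45, …, s_{12} = 75.
Summing i = 1..12 (12 terms) gives 504.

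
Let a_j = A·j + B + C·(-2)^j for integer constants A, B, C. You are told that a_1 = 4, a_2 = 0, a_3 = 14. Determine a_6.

Plug in j = 1, 2, 3: A + B - 2C = 4; 2A + B + 4C = 0; 3A + B - 8C = 14.
Subtracting the first from the second: A + 6C = -4.
Subtracting the second from the third: A - 12C = 14.
Solving: C = -1, A = 2, then B = 0.
So a_j = 2·j + 0 + (-1)·(-2)^j; at j=6 this is -52.

-52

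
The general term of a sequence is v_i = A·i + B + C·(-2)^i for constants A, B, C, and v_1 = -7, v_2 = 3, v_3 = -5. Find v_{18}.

262207

At i = 1, 2, 3: A + B - 2C = -7; 2A + B + 4C = 3; 3A + B - 8C = -5.
Subtracting the first from the second: A + 6C = 10.
Subtracting the second from the third: A - 12C = -8.
Solving: C = 1, A = 4, then B = -9.
So v_i = 4·i + (-9) + 1·(-2)^i; at i=18 this is 262207.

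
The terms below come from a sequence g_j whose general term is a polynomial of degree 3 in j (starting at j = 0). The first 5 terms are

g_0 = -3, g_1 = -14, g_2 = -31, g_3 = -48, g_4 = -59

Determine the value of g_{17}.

3074

1st diffs: -11, -17, -17, -11.
2nd diffs: -6, 0, 6.
3rd diffs: 6, 6 (constant).
Newton forward-difference form: g_j = -3 + (-11)·C(j,1) + (-6)·C(j,2) + 6·C(j,3).
At j = 17: j = 17, so g_{17} = -3 - 187 - 816 + 4080 = 3074.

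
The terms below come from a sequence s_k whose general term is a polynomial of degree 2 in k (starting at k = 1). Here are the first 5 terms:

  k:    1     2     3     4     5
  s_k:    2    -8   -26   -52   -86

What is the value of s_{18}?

-1256

1st diffs: -10, -18, -26, -34.
2nd diffs: -8, -8, -8 (constant).
Newton forward-difference form: s_k = 2 + (-10)·C(k-1,1) + (-8)·C(k-1,2).
At k = 18: k-1 = 17, so s_{18} = 2 - 170 - 1088 = -1256.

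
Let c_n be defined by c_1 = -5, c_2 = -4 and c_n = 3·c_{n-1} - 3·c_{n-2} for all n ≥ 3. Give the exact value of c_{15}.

Compute successive terms:
c_3 = 3;  c_4 = 21;  c_5 = 54;  …;  c_{12} = -2673;  c_{13} = -3645;  c_{14} = -2916;  c_{15} = 2187.

2187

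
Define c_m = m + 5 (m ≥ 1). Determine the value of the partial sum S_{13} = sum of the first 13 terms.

Over m = 1..13: Σm = 91.
Total = (1)·91 + (5)·13 = 156.

156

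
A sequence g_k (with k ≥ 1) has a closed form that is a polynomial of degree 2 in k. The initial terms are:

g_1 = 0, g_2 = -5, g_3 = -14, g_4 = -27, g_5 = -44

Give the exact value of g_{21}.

-860

1st diffs: -5, -9, -13, -17.
2nd diffs: -4, -4, -4 (constant).
Newton forward-difference form: g_k = (-5)·C(k-1,1) + (-4)·C(k-1,2).
At k = 21: k-1 = 20, so g_{21} = -100 - 760 = -860.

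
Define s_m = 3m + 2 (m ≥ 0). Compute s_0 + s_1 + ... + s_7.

100

Over m = 0..7: Σm = 28.
Total = (3)·28 + (2)·8 = 100.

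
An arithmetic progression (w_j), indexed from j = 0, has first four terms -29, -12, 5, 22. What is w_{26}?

Common difference d = 17.
w_j = -29 + (j - 0)·17.
w_{26} = -29 + 26·17 = 413.

413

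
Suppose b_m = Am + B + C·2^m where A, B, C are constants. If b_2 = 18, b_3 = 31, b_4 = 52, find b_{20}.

Write the equations: 2A + B + 4C = 18; 3A + B + 8C = 31; 4A + B + 16C = 52.
Subtracting the first from the second: A + 4C = 13.
Subtracting the second from the third: A + 8C = 21.
Solving: C = 2, A = 5, then B = 0.
So b_m = 5·m + 0 + 2·2^m; at m=20 this is 2097252.

2097252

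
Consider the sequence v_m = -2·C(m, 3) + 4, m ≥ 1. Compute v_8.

C(8, 3) = 56, so v_8 = -108.

-108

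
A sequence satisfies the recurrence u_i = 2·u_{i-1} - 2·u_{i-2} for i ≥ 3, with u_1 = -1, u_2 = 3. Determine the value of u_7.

Iterate the recurrence:
u_3 = 8, u_4 = 10, u_5 = 4, u_6 = -12, u_7 = -32.

-32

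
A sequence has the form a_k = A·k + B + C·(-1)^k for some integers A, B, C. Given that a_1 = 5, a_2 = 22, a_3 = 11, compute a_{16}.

64

Write the equations: A + B - C = 5; 2A + B + C = 22; 3A + B - C = 11.
Subtracting the first from the second: A + 2C = 17.
Subtracting the second from the third: A - 2C = -11.
Solving: C = 7, A = 3, then B = 9.
Therefore a_{16} = 48 + 9 + 7·1 = 64.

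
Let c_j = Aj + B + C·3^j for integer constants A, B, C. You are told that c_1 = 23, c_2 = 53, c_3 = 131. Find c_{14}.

19131965

Plug in j = 1, 2, 3: A + B + 3C = 23; 2A + B + 9C = 53; 3A + B + 27C = 131.
Subtracting the first from the second: A + 6C = 30.
Subtracting the second from the third: A + 18C = 78.
Solving: C = 4, A = 6, then B = 5.
Therefore c_{14} = 84 + 5 + 4·4782969 = 19131965.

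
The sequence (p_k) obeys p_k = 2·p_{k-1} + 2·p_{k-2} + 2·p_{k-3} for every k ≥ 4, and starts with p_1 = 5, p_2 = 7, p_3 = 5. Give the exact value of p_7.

Iterate the recurrence:
p_4 = 34; p_5 = 92; p_6 = 262; p_7 = 776.

776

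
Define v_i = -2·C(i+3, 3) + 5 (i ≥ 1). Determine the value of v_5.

-107

C(8, 3) = 56, so v_5 = -107.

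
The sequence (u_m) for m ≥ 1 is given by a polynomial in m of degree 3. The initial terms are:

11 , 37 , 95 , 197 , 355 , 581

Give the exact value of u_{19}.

15167

1st diffs: 26, 58, 102, 158, 226.
2nd diffs: 32, 44, 56, 68.
3rd diffs: 12, 12, 12 (constant).
So u_m = 2m^3 + 4m^2 + 5.
Evaluating at m = 19 gives u_{19} = 15167.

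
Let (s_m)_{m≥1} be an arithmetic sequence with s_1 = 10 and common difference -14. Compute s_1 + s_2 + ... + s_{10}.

s_m = 10 + (m - 1)·(-14).
s_{10} = -116; S = 10·(10 + (-116))/2 = -530.

-530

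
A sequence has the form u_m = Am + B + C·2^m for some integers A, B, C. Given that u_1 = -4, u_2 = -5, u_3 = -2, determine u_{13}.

The three given values yield: A + B + 2C = -4; 2A + B + 4C = -5; 3A + B + 8C = -2.
Subtracting the first from the second: A + 2C = -1.
Subtracting the second from the third: A + 4C = 3.
Solving: C = 2, A = -5, then B = -3.
So u_m = -5·m + (-3) + 2·2^m; at m=13 this is 16316.

16316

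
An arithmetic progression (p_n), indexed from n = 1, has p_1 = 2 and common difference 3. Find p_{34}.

p_n = 2 + (n - 1)·3.
p_{34} = 2 + 33·3 = 101.

101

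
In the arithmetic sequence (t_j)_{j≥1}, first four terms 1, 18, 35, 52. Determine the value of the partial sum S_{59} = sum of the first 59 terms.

29146

Common difference d = 17.
t_j = 1 + (j - 1)·17.
t_{59} = 987; S = 59·(1 + 987)/2 = 29146.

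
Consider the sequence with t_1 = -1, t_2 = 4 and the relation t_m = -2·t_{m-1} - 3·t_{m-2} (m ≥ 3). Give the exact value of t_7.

Step forward from the initial values:
t_3 = -5;  t_4 = -2;  t_5 = 19;  t_6 = -32;  t_7 = 7.

7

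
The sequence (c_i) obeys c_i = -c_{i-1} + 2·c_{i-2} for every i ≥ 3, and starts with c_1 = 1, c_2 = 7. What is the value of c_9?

-509

Iterate the recurrence:
c_3 = -5;  c_4 = 19;  c_5 = -29;  c_6 = 67;  c_7 = -125;  c_8 = 259;  c_9 = -509.
(Characteristic roots are 1 and -2.)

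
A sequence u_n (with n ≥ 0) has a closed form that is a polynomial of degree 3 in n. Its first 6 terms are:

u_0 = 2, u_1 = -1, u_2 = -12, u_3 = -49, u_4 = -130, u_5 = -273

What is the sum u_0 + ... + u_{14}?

1st diffs: -3, -11, -37, -81, -143.
2nd diffs: -8, -26, -44, -62.
3rd diffs: -18, -18, -18 (constant).
So u_n = -3n^3 + 5n^2 - 5n + 2.
Continuing: …, -496, -817, -1254, -1825, …, u_{14} = -7320.
Summing n = 0..14 (15 terms) gives -28495.

-28495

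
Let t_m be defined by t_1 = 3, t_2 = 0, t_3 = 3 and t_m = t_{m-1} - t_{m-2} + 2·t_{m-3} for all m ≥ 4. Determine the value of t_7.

15

Iterate the recurrence:
t_4 = 9;  t_5 = 6;  t_6 = 3;  t_7 = 15.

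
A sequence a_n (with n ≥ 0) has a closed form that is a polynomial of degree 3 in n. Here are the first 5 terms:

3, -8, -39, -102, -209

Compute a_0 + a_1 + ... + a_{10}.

-7832

1st diffs: -11, -31, -63, -107.
2nd diffs: -20, -32, -44.
3rd diffs: -12, -12 (constant).
Newton forward-difference form: a_n = 3 + (-11)·C(n,1) + (-20)·C(n,2) + (-12)·C(n,3).
Continuing: …, -372, -603, -914, -1317, …, a_{10} = -2447.
Summing n = 0..10 (11 terms) gives -7832.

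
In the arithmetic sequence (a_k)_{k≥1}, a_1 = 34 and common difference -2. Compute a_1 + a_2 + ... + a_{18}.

306

a_k = 34 + (k - 1)·(-2).
a_{18} = 0; S = 18·(34 + 0)/2 = 306.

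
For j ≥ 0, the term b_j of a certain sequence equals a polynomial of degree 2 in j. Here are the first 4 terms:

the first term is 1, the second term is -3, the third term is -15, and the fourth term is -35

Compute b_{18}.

1st diffs: -4, -12, -20.
2nd diffs: -8, -8 (constant).
Newton forward-difference form: b_j = 1 + (-4)·C(j,1) + (-8)·C(j,2).
At j = 18: j = 18, so b_{18} = 1 - 72 - 1224 = -1295.

-1295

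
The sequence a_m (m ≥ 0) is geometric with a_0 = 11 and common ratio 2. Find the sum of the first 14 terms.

a_m = 11·2^(m-0).
S = 11·(2^14 - 1)/(2 - 1) = 11·(16384 - 1)/(1) = 180213.

180213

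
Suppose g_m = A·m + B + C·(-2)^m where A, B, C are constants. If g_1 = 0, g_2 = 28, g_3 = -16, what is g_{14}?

65596

The three given values yield: A + B - 2C = 0; 2A + B + 4C = 28; 3A + B - 8C = -16.
Subtracting the first from the second: A + 6C = 28.
Subtracting the second from the third: A - 12C = -44.
Solving: C = 4, A = 4, then B = 4.
So g_m = 4·m + 4 + 4·(-2)^m; at m=14 this is 65596.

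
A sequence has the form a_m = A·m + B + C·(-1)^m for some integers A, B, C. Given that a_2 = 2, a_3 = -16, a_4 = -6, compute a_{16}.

The three given values yield: 2A + B + C = 2; 3A + B - C = -16; 4A + B + C = -6.
Subtracting the first from the second: A - 2C = -18.
Subtracting the second from the third: A + 2C = 10.
Solving: C = 7, A = -4, then B = 3.
Hence a_{16} = -4·16 + 3 + 7·1 = -54.

-54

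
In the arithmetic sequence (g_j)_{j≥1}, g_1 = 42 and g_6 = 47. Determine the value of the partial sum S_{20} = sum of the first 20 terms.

1030

Common difference d = (47 - 42) / (6 - 1) = 1.
g_j = 42 + (j - 1)·1.
g_{20} = 61; S = 20·(42 + 61)/2 = 1030.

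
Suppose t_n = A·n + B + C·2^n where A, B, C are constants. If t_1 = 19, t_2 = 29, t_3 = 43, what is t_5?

At n = 1, 2, 3: A + B + 2C = 19; 2A + B + 4C = 29; 3A + B + 8C = 43.
Subtracting the first from the second: A + 2C = 10.
Subtracting the second from the third: A + 4C = 14.
Solving: C = 2, A = 6, then B = 9.
So t_n = 6·n + 9 + 2·2^n; at n=5 this is 103.

103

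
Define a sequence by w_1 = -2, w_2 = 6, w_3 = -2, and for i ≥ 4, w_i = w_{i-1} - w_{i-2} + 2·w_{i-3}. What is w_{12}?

w_4 = -12; w_5 = 2; w_6 = 10; w_7 = -16; w_8 = -22; w_9 = 14; w_{10} = 4; w_{11} = -54; w_{12} = -30.

-30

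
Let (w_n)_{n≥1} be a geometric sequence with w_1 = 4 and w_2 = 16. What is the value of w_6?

4096

Common ratio r = 4.
w_n = 4·4^(n-1).
w_6 = 4·4^5 = 4096.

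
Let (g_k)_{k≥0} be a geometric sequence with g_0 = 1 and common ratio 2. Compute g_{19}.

g_k = 1·2^(k-0).
g_{19} = 1·2^19 = 524288.

524288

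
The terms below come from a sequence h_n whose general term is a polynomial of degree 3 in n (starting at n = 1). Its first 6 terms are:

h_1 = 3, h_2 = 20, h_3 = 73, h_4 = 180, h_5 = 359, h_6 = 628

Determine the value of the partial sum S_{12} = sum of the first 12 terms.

1st diffs: 17, 53, 107, 179, 269.
2nd diffs: 36, 54, 72, 90.
3rd diffs: 18, 18, 18 (constant).
Newton forward-difference form: h_n = 3 + 17·C(n-1,1) + 36·C(n-1,2) + 18·C(n-1,3).
Continuing: …, 1005, 1508, 2155, 2964, …, h_{12} = 5140.
Summing n = 1..12 (12 terms) gives 17988.

17988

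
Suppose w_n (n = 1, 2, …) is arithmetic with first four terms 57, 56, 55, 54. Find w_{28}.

30

Common difference d = -1.
w_n = 57 + (n - 1)·(-1).
w_{28} = 57 + 27·(-1) = 30.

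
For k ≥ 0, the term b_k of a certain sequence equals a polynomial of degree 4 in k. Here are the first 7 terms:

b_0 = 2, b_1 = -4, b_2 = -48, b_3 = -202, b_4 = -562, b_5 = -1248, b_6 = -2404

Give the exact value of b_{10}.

1st diffs: -6, -44, -154, -360, -686, -1156.
2nd diffs: -38, -110, -206, -326, -470.
3rd diffs: -72, -96, -120, -144.
4th diffs: -24, -24, -24 (constant).
Newton forward-difference form: b_k = 2 + (-6)·C(k,1) + (-38)·C(k,2) + (-72)·C(k,3) + (-24)·C(k,4).
At k = 10: k = 10, so b_{10} = 2 - 60 - 1710 - 8640 - 5040 = -15448.

-15448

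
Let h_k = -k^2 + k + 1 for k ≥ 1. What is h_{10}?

h_{10} = -1·10^2 + 1·10 + 1 = -89.

-89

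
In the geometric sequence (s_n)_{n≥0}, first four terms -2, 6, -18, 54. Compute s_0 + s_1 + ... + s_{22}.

-47071589414

Common ratio r = -3.
s_n = (-2)·(-3)^(n-0).
S = (-2)·((-3)^23 - 1)/(-3 - 1) = (-2)·(-94143178827 - 1)/(-4) = -47071589414.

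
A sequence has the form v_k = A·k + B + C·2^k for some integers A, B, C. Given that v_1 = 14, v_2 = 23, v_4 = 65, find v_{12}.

12329

Plug in k = 1, 2, 4: A + B + 2C = 14; 2A + B + 4C = 23; 4A + B + 16C = 65.
Subtracting the first from the second: A + 2C = 9.
Subtracting the second from the third: 2A + 12C = 42.
Solving: C = 3, A = 3, then B = 5.
So v_k = 3·k + 5 + 3·2^k; at k=12 this is 12329.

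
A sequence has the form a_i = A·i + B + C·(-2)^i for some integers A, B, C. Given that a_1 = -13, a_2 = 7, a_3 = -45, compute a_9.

Write the equations: A + B - 2C = -13; 2A + B + 4C = 7; 3A + B - 8C = -45.
Subtracting the first from the second: A + 6C = 20.
Subtracting the second from the third: A - 12C = -52.
Solving: C = 4, A = -4, then B = -1.
Hence a_9 = -4·9 + (-1) + 4·(-512) = -2085.

-2085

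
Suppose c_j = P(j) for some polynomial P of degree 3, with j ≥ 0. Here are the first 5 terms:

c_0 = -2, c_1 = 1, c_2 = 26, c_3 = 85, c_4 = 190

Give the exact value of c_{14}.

6410

1st diffs: 3, 25, 59, 105.
2nd diffs: 22, 34, 46.
3rd diffs: 12, 12 (constant).
Newton forward-difference form: c_j = -2 + 3·C(j,1) + 22·C(j,2) + 12·C(j,3).
At j = 14: j = 14, so c_{14} = -2 + 42 + 2002 + 4368 = 6410.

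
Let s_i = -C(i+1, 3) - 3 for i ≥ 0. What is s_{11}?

-223

C(12, 3) = 220, so s_{11} = -223.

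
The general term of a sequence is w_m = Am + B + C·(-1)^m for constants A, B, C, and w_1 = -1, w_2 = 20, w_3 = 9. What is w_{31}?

149

Write the equations: A + B - C = -1; 2A + B + C = 20; 3A + B - C = 9.
Subtracting the first from the second: A + 2C = 21.
Subtracting the second from the third: A - 2C = -11.
Solving: C = 8, A = 5, then B = 2.
Hence w_{31} = 5·31 + 2 + 8·(-1) = 149.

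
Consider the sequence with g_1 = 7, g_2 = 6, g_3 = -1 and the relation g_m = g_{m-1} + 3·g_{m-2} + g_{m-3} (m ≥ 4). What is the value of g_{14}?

Step forward from the initial values:
g_4 = 24, g_5 = 27, g_6 = 98, …, g_{11} = 7223, g_{12} = 17472, g_{13} = 42147, g_{14} = 101786.

101786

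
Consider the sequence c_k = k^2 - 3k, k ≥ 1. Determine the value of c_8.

40

c_8 = 1·8^2 - 3·8 = 40.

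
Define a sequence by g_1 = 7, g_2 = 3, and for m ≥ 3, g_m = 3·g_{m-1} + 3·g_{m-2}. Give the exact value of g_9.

79542

Step forward from the initial values:
g_3 = 30; g_4 = 99; g_5 = 387; g_6 = 1458; g_7 = 5535; g_8 = 20979; g_9 = 79542.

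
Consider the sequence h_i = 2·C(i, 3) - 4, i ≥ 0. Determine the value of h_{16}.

1116

C(16, 3) = 560, so h_{16} = 1116.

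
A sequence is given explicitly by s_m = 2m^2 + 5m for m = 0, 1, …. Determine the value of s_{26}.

s_{26} = 2·26^2 + 5·26 = 1482.

1482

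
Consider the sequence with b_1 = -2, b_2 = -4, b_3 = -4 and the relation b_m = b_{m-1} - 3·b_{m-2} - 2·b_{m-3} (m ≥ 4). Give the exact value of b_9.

148

b_4 = 12;  b_5 = 32;  b_6 = 4;  b_7 = -116;  b_8 = -192;  b_9 = 148.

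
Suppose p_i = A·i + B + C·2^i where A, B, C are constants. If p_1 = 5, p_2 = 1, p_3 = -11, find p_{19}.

-2097067

Write the equations: A + B + 2C = 5; 2A + B + 4C = 1; 3A + B + 8C = -11.
Subtracting the first from the second: A + 2C = -4.
Subtracting the second from the third: A + 4C = -12.
Solving: C = -4, A = 4, then B = 9.
Hence p_{19} = 4·19 + 9 + (-4)·524288 = -2097067.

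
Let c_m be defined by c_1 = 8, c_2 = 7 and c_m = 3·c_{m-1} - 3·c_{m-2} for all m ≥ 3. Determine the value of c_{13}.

5832

Step forward from the initial values:
c_3 = -3;  c_4 = -30;  c_5 = -81;  …;  c_{10} = 810;  c_{11} = 2187;  c_{12} = 4131;  c_{13} = 5832.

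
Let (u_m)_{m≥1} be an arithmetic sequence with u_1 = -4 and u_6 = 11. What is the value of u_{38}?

Common difference d = (11 - (-4)) / (6 - 1) = 3.
u_m = -4 + (m - 1)·3.
u_{38} = -4 + 37·3 = 107.

107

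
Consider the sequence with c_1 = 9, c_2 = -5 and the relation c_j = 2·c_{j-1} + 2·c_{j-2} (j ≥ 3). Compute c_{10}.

3888

Step forward from the initial values:
c_3 = 8  c_4 = 6  c_5 = 28  c_6 = 68  c_7 = 192  c_8 = 520  c_9 = 1424  c_{10} = 3888.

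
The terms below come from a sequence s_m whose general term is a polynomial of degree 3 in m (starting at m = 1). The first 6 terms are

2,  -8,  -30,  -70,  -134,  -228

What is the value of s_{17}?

-4958

1st diffs: -10, -22, -40, -64, -94.
2nd diffs: -12, -18, -24, -30.
3rd diffs: -6, -6, -6 (constant).
So s_m = -m^3 - 3m + 6.
Evaluating at m = 17 gives s_{17} = -4958.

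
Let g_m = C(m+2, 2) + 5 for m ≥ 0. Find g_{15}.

C(17, 2) = 136, so g_{15} = 141.

141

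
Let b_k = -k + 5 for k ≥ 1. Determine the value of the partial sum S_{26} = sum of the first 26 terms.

-221

Over k = 1..26: Σk = 351.
Total = (-1)·351 + (5)·26 = -221.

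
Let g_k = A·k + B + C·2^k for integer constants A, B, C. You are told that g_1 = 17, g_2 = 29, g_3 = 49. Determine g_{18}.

The three given values yield: A + B + 2C = 17; 2A + B + 4C = 29; 3A + B + 8C = 49.
Subtracting the first from the second: A + 2C = 12.
Subtracting the second from the third: A + 4C = 20.
Solving: C = 4, A = 4, then B = 5.
Therefore g_{18} = 72 + 5 + 4·262144 = 1048653.

1048653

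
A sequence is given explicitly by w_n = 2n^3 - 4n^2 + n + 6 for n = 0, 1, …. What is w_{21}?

16785

w_{21} = 2·21^3 - 4·21^2 + 1·21 + 6 = 16785.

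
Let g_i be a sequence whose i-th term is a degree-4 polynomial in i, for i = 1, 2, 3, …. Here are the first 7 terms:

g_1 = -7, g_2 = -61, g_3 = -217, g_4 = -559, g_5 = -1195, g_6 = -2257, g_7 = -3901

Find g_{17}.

1st diffs: -54, -156, -342, -636, -1062, -1644.
2nd diffs: -102, -186, -294, -426, -582.
3rd diffs: -84, -108, -132, -156.
4th diffs: -24, -24, -24 (constant).
Newton forward-difference form: g_i = -7 + (-54)·C(i-1,1) + (-102)·C(i-1,2) + (-84)·C(i-1,3) + (-24)·C(i-1,4).
At i = 17: i-1 = 16, so g_{17} = -7 - 864 - 12240 - 47040 - 43680 = -103831.

-103831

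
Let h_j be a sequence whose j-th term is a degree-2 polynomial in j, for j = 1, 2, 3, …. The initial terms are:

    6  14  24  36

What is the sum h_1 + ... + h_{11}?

836

1st diffs: 8, 10, 12.
2nd diffs: 2, 2 (constant).
So h_j = j^2 + 5j.
Continuing: …, 50, 66, 84, 104, …, h_{11} = 176.
Summing j = 1..11 (11 terms) gives 836.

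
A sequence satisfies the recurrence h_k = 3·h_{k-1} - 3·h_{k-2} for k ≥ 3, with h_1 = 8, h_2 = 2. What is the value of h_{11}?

Compute successive terms:
h_3 = -18; h_4 = -60; h_5 = -126; h_6 = -198; h_7 = -216; h_8 = -54; h_9 = 486; h_{10} = 1620; h_{11} = 3402.

3402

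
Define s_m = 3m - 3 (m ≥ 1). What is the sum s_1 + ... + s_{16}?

360

Over m = 1..16: Σm = 136.
Total = (3)·136 + (-3)·16 = 360.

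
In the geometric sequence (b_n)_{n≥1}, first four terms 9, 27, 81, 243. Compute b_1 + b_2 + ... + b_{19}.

Common ratio r = 3.
b_n = 9·3^(n-1).
S = 9·(3^19 - 1)/(3 - 1) = 9·(1162261467 - 1)/(2) = 5230176597.

5230176597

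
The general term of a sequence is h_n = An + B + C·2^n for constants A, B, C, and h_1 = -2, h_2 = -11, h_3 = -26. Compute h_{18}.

-786479

Write the equations: A + B + 2C = -2; 2A + B + 4C = -11; 3A + B + 8C = -26.
Subtracting the first from the second: A + 2C = -9.
Subtracting the second from the third: A + 4C = -15.
Solving: C = -3, A = -3, then B = 7.
So h_n = -3·n + 7 + (-3)·2^n; at n=18 this is -786479.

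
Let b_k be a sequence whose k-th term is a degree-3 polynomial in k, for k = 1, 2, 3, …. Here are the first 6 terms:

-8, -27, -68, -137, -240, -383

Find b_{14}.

-3687

1st diffs: -19, -41, -69, -103, -143.
2nd diffs: -22, -28, -34, -40.
3rd diffs: -6, -6, -6 (constant).
Newton forward-difference form: b_k = -8 + (-19)·C(k-1,1) + (-22)·C(k-1,2) + (-6)·C(k-1,3).
At k = 14: k-1 = 13, so b_{14} = -8 - 247 - 1716 - 1716 = -3687.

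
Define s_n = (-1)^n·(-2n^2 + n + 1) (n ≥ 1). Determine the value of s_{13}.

(-1)^13 = -1; -2n^2 + n + 1 at n=13 is -324; so s_{13} = 324.

324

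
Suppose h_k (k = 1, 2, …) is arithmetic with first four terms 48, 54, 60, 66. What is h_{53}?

360

Common difference d = 6.
h_k = 48 + (k - 1)·6.
h_{53} = 48 + 52·6 = 360.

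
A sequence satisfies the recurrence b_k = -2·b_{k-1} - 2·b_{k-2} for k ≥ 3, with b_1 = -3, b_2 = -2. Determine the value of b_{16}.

1024

Iterate the recurrence:
b_3 = 10  b_4 = -16  b_5 = 12  …  b_{13} = 192  b_{14} = 128  b_{15} = -640  b_{16} = 1024.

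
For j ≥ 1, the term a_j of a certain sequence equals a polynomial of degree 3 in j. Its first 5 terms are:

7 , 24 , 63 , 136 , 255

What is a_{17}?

1st diffs: 17, 39, 73, 119.
2nd diffs: 22, 34, 46.
3rd diffs: 12, 12 (constant).
So a_j = 2j^3 - j^2 + 6j.
Evaluating at j = 17 gives a_{17} = 9639.

9639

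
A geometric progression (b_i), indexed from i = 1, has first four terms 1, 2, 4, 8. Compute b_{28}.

Common ratio r = 2.
b_i = 1·2^(i-1).
b_{28} = 1·2^27 = 134217728.

134217728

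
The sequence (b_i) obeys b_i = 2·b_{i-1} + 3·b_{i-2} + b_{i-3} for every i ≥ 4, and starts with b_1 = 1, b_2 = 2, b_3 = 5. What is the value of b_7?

Compute successive terms:
b_4 = 17, b_5 = 51, b_6 = 158, b_7 = 486.

486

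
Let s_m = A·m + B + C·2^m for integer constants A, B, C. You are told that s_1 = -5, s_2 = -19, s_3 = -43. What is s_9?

-2587

At m = 1, 2, 3: A + B + 2C = -5; 2A + B + 4C = -19; 3A + B + 8C = -43.
Subtracting the first from the second: A + 2C = -14.
Subtracting the second from the third: A + 4C = -24.
Solving: C = -5, A = -4, then B = 9.
Hence s_9 = -4·9 + 9 + (-5)·512 = -2587.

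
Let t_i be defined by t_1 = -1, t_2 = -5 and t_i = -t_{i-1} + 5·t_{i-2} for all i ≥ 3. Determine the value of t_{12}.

Step forward from the initial values:
t_3 = 0  t_4 = -25  t_5 = 25  t_6 = -150  t_7 = 275  t_8 = -1025  t_9 = 2400  t_{10} = -7525  t_{11} = 19525  t_{12} = -57150.

-57150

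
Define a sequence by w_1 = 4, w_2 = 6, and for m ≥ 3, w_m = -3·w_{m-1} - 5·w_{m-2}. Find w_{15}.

Iterate the recurrence:
w_3 = -38;  w_4 = 84;  w_5 = -62;  …;  w_{12} = 38934;  w_{13} = 12388;  w_{14} = -231834;  w_{15} = 633562.

633562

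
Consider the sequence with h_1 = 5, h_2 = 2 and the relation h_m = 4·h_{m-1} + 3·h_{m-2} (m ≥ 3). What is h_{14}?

464030858

Compute successive terms:
h_3 = 23, h_4 = 98, h_5 = 461, …, h_{11} = 4627847, h_{12} = 21499826, h_{13} = 99882845, h_{14} = 464030858.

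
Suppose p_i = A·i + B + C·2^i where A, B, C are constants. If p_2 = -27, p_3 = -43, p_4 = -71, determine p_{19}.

At i = 2, 3, 4: 2A + B + 4C = -27; 3A + B + 8C = -43; 4A + B + 16C = -71.
Subtracting the first from the second: A + 4C = -16.
Subtracting the second from the third: A + 8C = -28.
Solving: C = -3, A = -4, then B = -7.
Hence p_{19} = -4·19 + (-7) + (-3)·524288 = -1572947.

-1572947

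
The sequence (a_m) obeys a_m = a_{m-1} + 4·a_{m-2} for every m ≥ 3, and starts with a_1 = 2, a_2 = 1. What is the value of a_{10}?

Iterate the recurrence:
a_3 = 9, a_4 = 13, a_5 = 49, a_6 = 101, a_7 = 297, a_8 = 701, a_9 = 1889, a_{10} = 4693.

4693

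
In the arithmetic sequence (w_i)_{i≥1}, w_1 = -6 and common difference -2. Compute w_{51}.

-106

w_i = -6 + (i - 1)·(-2).
w_{51} = -6 + 50·(-2) = -106.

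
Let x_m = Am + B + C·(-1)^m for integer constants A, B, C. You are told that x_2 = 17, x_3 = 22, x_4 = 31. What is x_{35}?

Plug in m = 2, 3, 4: 2A + B + C = 17; 3A + B - C = 22; 4A + B + C = 31.
Subtracting the first from the second: A - 2C = 5.
Subtracting the second from the third: A + 2C = 9.
Solving: C = 1, A = 7, then B = 2.
Hence x_{35} = 7·35 + 2 + 1·(-1) = 246.

246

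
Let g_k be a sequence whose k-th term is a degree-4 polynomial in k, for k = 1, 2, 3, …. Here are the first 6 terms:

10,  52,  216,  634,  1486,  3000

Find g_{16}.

1st diffs: 42, 164, 418, 852, 1514.
2nd diffs: 122, 254, 434, 662.
3rd diffs: 132, 180, 228.
4th diffs: 48, 48 (constant).
So g_k = 2k^4 + 2k^3 - k^2 + k + 6.
Evaluating at k = 16 gives g_{16} = 139030.

139030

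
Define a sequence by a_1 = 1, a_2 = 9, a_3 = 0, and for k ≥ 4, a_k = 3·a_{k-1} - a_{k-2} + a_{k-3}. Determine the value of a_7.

Step forward from the initial values:
a_4 = -8;  a_5 = -15;  a_6 = -37;  a_7 = -104.

-104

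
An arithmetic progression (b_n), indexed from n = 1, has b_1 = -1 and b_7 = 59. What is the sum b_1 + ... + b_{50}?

12200

Common difference d = (59 - (-1)) / (7 - 1) = 10.
b_n = -1 + (n - 1)·10.
b_{50} = 489; S = 50·(-1 + 489)/2 = 12200.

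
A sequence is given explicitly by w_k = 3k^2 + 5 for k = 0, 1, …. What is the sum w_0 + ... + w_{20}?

Over k = 0..20: Σk = 210, Σk² = 2870.
Total = (3)·2870 + (5)·21 = 8715.

8715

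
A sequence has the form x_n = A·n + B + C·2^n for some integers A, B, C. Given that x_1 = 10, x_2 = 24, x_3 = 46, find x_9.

2098

Write the equations: A + B + 2C = 10; 2A + B + 4C = 24; 3A + B + 8C = 46.
Subtracting the first from the second: A + 2C = 14.
Subtracting the second from the third: A + 4C = 22.
Solving: C = 4, A = 6, then B = -4.
Therefore x_9 = 54 + (-4) + 4·512 = 2098.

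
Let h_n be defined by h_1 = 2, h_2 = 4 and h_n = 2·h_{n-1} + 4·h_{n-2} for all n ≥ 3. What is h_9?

h_3 = 16  h_4 = 48  h_5 = 160  h_6 = 512  h_7 = 1664  h_8 = 5376  h_9 = 17408.

17408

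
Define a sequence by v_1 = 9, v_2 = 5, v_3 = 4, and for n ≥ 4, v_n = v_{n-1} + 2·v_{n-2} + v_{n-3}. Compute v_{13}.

v_4 = 23, v_5 = 36, v_6 = 86, v_7 = 181, v_8 = 389, v_9 = 837, v_{10} = 1796, v_{11} = 3859, v_{12} = 8288, v_{13} = 17802.

17802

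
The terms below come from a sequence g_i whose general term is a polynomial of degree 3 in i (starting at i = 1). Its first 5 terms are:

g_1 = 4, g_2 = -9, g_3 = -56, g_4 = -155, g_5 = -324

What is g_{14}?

1st diffs: -13, -47, -99, -169.
2nd diffs: -34, -52, -70.
3rd diffs: -18, -18 (constant).
So g_i = -3i^3 + i^2 + 5i + 1.
Evaluating at i = 14 gives g_{14} = -7965.

-7965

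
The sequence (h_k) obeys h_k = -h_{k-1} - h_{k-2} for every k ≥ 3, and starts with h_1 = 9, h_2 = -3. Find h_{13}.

Step forward from the initial values:
h_3 = -6  h_4 = 9  h_5 = -3  …  h_{10} = 9  h_{11} = -3  h_{12} = -6  h_{13} = 9.

9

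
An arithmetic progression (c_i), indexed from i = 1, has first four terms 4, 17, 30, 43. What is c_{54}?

693

Common difference d = 13.
c_i = 4 + (i - 1)·13.
c_{54} = 4 + 53·13 = 693.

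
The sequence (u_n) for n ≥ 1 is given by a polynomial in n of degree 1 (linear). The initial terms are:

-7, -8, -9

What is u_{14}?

-20

1st diffs: -1, -1 (constant).
So u_n = -n - 6.
Evaluating at n = 14 gives u_{14} = -20.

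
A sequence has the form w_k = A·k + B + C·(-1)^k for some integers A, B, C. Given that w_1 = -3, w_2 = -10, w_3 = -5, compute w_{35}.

At k = 1, 2, 3: A + B - C = -3; 2A + B + C = -10; 3A + B - C = -5.
Subtracting the first from the second: A + 2C = -7.
Subtracting the second from the third: A - 2C = 5.
Solving: C = -3, A = -1, then B = -5.
Hence w_{35} = -1·35 + (-5) + (-3)·(-1) = -37.

-37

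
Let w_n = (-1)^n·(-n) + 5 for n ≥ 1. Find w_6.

-1

(-1)^6 = 1; -n at n=6 is -6; so w_6 = -1.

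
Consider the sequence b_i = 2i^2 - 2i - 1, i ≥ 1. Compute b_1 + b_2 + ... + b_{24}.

9176

Over i = 1..24: Σi = 300, Σi² = 4900.
Total = (2)·4900 + (-2)·300 + (-1)·24 = 9176.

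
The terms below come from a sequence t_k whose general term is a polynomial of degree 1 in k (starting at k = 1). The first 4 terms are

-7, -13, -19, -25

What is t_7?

-43

1st diffs: -6, -6, -6 (constant).
So t_k = -6k - 1.
Evaluating at k = 7 gives t_7 = -43.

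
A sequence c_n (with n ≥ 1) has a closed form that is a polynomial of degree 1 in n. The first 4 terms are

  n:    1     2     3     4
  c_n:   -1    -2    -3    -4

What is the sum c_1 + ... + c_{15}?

1st diffs: -1, -1, -1 (constant).
So c_n = -n.
Continuing: …, -5, -6, -7, -8, …, c_{15} = -15.
Summing n = 1..15 (15 terms) gives -120.

-120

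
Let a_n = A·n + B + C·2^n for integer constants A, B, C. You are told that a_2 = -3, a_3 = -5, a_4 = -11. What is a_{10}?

-1007

The three given values yield: 2A + B + 4C = -3; 3A + B + 8C = -5; 4A + B + 16C = -11.
Subtracting the first from the second: A + 4C = -2.
Subtracting the second from the third: A + 8C = -6.
Solving: C = -1, A = 2, then B = -3.
Hence a_{10} = 2·10 + (-3) + (-1)·1024 = -1007.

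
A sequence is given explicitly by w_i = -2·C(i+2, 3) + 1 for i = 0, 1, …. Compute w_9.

-329

C(11, 3) = 165, so w_9 = -329.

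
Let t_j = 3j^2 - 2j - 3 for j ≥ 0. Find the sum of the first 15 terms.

2790

Over j = 0..14: Σj = 105, Σj² = 1015.
Total = (3)·1015 + (-2)·105 + (-3)·15 = 2790.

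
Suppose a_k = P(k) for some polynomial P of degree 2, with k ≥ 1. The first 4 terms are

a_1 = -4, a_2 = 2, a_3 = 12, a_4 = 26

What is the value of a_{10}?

1st diffs: 6, 10, 14.
2nd diffs: 4, 4 (constant).
Newton forward-difference form: a_k = -4 + 6·C(k-1,1) + 4·C(k-1,2).
At k = 10: k-1 = 9, so a_{10} = -4 + 54 + 144 = 194.

194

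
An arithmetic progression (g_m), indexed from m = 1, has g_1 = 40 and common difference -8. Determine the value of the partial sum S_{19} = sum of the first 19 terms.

g_m = 40 + (m - 1)·(-8).
g_{19} = -104; S = 19·(40 + (-104))/2 = -608.

-608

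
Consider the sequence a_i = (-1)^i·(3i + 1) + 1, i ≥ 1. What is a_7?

-21

(-1)^7 = -1; 3i + 1 at i=7 is 22; so a_7 = -21.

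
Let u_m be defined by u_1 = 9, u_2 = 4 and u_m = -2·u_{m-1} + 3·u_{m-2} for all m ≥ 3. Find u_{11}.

73819

Step forward from the initial values:
u_3 = 19, u_4 = -26, u_5 = 109, u_6 = -296, u_7 = 919, u_8 = -2726, u_9 = 8209, u_{10} = -24596, u_{11} = 73819.
(Characteristic roots are 1 and -3.)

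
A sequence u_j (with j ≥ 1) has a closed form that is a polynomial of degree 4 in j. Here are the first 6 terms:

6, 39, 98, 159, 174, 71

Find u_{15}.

1st diffs: 33, 59, 61, 15, -103.
2nd diffs: 26, 2, -46, -118.
3rd diffs: -24, -48, -72.
4th diffs: -24, -24 (constant).
Newton forward-difference form: u_j = 6 + 33·C(j-1,1) + 26·C(j-1,2) + (-24)·C(j-1,3) + (-24)·C(j-1,4).
At j = 15: j-1 = 14, so u_{15} = 6 + 462 + 2366 - 8736 - 24024 = -29926.

-29926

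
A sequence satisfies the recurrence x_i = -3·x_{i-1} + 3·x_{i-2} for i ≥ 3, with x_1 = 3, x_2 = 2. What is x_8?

-918

x_3 = 3  x_4 = -3  x_5 = 18  x_6 = -63  x_7 = 243  x_8 = -918.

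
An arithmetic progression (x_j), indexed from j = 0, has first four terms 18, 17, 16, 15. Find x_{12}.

6

Common difference d = -1.
x_j = 18 + (j - 0)·(-1).
x_{12} = 18 + 12·(-1) = 6.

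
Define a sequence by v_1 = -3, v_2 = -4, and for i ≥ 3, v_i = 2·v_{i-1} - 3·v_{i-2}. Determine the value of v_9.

-107

Applying the relation repeatedly:
v_3 = 1, v_4 = 14, v_5 = 25, v_6 = 8, v_7 = -59, v_8 = -142, v_9 = -107.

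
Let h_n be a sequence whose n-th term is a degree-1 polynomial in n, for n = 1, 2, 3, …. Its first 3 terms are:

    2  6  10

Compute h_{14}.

1st diffs: 4, 4 (constant).
So h_n = 4n - 2.
Evaluating at n = 14 gives h_{14} = 54.

54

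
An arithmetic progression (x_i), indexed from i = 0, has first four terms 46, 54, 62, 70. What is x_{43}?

Common difference d = 8.
x_i = 46 + (i - 0)·8.
x_{43} = 46 + 43·8 = 390.

390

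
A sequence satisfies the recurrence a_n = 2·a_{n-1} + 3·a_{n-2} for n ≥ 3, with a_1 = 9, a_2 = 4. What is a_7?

2375

Iterate the recurrence:
a_3 = 35  a_4 = 82  a_5 = 269  a_6 = 784  a_7 = 2375.
(Characteristic roots are 3 and -1.)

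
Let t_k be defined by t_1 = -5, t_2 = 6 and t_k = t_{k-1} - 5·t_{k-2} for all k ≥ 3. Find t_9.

-1649

t_3 = 31; t_4 = 1; t_5 = -154; t_6 = -159; t_7 = 611; t_8 = 1406; t_9 = -1649.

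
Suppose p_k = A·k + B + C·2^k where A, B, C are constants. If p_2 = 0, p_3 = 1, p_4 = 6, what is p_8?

234

At k = 2, 3, 4: 2A + B + 4C = 0; 3A + B + 8C = 1; 4A + B + 16C = 6.
Subtracting the first from the second: A + 4C = 1.
Subtracting the second from the third: A + 8C = 5.
Solving: C = 1, A = -3, then B = 2.
Hence p_8 = -3·8 + 2 + 1·256 = 234.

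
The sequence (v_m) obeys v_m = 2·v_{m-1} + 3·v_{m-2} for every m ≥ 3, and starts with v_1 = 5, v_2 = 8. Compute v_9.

21325

v_3 = 31  v_4 = 86  v_5 = 265  v_6 = 788  v_7 = 2371  v_8 = 7106  v_9 = 21325.
(Characteristic roots are 3 and -1.)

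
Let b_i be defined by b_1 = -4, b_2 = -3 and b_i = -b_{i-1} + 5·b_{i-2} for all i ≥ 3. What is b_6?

Compute successive terms:
b_3 = -17;  b_4 = 2;  b_5 = -87;  b_6 = 97.

97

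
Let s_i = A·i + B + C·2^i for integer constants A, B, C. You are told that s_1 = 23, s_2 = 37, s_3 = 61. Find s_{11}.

10293

Plug in i = 1, 2, 3: A + B + 2C = 23; 2A + B + 4C = 37; 3A + B + 8C = 61.
Subtracting the first from the second: A + 2C = 14.
Subtracting the second from the third: A + 4C = 24.
Solving: C = 5, A = 4, then B = 9.
So s_i = 4·i + 9 + 5·2^i; at i=11 this is 10293.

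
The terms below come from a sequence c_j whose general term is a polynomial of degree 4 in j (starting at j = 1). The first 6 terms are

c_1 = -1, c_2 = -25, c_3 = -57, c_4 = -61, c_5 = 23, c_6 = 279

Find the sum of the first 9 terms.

6015

1st diffs: -24, -32, -4, 84, 256.
2nd diffs: -8, 28, 88, 172.
3rd diffs: 36, 60, 84.
4th diffs: 24, 24 (constant).
Newton forward-difference form: c_j = -1 + (-24)·C(j-1,1) + (-8)·C(j-1,2) + 36·C(j-1,3) + 24·C(j-1,4).
Continuing: 815, 1763, 3279.
Summing j = 1..9 (9 terms) gives 6015.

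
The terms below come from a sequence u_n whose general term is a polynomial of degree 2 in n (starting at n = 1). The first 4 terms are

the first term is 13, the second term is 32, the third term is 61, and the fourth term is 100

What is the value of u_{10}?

1st diffs: 19, 29, 39.
2nd diffs: 10, 10 (constant).
Newton forward-difference form: u_n = 13 + 19·C(n-1,1) + 10·C(n-1,2).
At n = 10: n-1 = 9, so u_{10} = 13 + 171 + 360 = 544.

544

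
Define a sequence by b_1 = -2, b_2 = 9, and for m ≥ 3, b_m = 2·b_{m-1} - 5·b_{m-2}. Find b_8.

1471

Applying the relation repeatedly:
b_3 = 28  b_4 = 11  b_5 = -118  b_6 = -291  b_7 = 8  b_8 = 1471.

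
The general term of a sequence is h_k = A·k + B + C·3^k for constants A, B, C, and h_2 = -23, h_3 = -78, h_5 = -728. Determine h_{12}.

-1594329

Write the equations: 2A + B + 9C = -23; 3A + B + 27C = -78; 5A + B + 243C = -728.
Subtracting the first from the second: A + 18C = -55.
Subtracting the second from the third: 2A + 216C = -650.
Solving: C = -3, A = -1, then B = 6.
Hence h_{12} = -1·12 + 6 + (-3)·531441 = -1594329.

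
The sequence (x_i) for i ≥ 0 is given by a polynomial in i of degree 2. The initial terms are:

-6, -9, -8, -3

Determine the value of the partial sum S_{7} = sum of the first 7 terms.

1st diffs: -3, 1, 5.
2nd diffs: 4, 4 (constant).
Newton forward-difference form: x_i = -6 + (-3)·C(i,1) + 4·C(i,2).
Continuing: 6, 19, 36.
Summing i = 0..6 (7 terms) gives 35.

35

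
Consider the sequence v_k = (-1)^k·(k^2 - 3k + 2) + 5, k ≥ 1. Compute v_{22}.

(-1)^22 = 1; k^2 - 3k + 2 at k=22 is 420; so v_{22} = 425.

425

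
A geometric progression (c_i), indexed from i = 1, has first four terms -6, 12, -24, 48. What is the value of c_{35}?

Common ratio r = -2.
c_i = (-6)·(-2)^(i-1).
c_{35} = (-6)·(-2)^34 = -103079215104.

-103079215104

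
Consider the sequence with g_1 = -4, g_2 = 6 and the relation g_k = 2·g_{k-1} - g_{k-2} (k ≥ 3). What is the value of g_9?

76

g_3 = 16;  g_4 = 26;  g_5 = 36;  g_6 = 46;  g_7 = 56;  g_8 = 66;  g_9 = 76.
(Characteristic roots are 1 and 1.)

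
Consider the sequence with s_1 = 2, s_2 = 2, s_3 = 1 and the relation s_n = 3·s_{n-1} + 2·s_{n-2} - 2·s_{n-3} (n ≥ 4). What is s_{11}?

11323

Step forward from the initial values:
s_4 = 3; s_5 = 7; s_6 = 25; s_7 = 83; s_8 = 285; s_9 = 971; s_{10} = 3317; s_{11} = 11323.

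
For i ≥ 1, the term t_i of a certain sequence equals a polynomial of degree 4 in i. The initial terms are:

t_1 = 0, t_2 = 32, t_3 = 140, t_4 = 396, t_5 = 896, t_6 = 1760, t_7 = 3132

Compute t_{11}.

1st diffs: 32, 108, 256, 500, 864, 1372.
2nd diffs: 76, 148, 244, 364, 508.
3rd diffs: 72, 96, 120, 144.
4th diffs: 24, 24, 24 (constant).
Newton forward-difference form: t_i = 32·C(i-1,1) + 76·C(i-1,2) + 72·C(i-1,3) + 24·C(i-1,4).
At i = 11: i-1 = 10, so t_{11} = 320 + 3420 + 8640 + 5040 = 17420.

17420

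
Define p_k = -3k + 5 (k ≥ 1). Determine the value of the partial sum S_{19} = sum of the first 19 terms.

Over k = 1..19: Σk = 190.
Total = (-3)·190 + (5)·19 = -475.

-475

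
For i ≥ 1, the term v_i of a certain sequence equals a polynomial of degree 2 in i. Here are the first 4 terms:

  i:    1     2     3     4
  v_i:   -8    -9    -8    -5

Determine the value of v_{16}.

187

1st diffs: -1, 1, 3.
2nd diffs: 2, 2 (constant).
So v_i = i^2 - 4i - 5.
Evaluating at i = 16 gives v_{16} = 187.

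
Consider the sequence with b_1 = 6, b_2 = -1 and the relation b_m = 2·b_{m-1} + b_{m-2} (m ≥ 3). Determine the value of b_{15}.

119984

b_3 = 4, b_4 = 7, b_5 = 18, …, b_{12} = 8527, b_{13} = 20586, b_{14} = 49699, b_{15} = 119984.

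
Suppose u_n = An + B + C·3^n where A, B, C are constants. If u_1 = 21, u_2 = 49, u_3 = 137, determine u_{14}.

Write the equations: A + B + 3C = 21; 2A + B + 9C = 49; 3A + B + 27C = 137.
Subtracting the first from the second: A + 6C = 28.
Subtracting the second from the third: A + 18C = 88.
Solving: C = 5, A = -2, then B = 8.
Hence u_{14} = -2·14 + 8 + 5·4782969 = 23914825.

23914825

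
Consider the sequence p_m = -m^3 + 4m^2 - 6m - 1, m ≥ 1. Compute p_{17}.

p_{17} = -1·17^3 + 4·17^2 - 6·17 - 1 = -3860.

-3860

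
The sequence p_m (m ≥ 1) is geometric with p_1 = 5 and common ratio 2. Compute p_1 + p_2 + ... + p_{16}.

p_m = 5·2^(m-1).
S = 5·(2^16 - 1)/(2 - 1) = 5·(65536 - 1)/(1) = 327675.

327675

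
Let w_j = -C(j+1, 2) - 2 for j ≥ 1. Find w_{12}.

-80

C(13, 2) = 78, so w_{12} = -80.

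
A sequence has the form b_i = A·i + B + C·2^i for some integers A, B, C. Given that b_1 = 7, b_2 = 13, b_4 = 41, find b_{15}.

65567

Write the equations: A + B + 2C = 7; 2A + B + 4C = 13; 4A + B + 16C = 41.
Subtracting the first from the second: A + 2C = 6.
Subtracting the second from the third: 2A + 12C = 28.
Solving: C = 2, A = 2, then B = 1.
Therefore b_{15} = 30 + 1 + 2·32768 = 65567.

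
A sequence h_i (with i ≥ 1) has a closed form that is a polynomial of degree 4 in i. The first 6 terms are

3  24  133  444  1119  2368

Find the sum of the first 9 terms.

1st diffs: 21, 109, 311, 675, 1249.
2nd diffs: 88, 202, 364, 574.
3rd diffs: 114, 162, 210.
4th diffs: 48, 48 (constant).
Newton forward-difference form: h_i = 3 + 21·C(i-1,1) + 88·C(i-1,2) + 114·C(i-1,3) + 48·C(i-1,4).
Continuing: 4449, 7668, 12379.
Summing i = 1..9 (9 terms) gives 28587.

28587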